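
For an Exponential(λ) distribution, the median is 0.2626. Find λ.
λ = 2.6396

For X ~ Exponential(λ), the CDF is F(x) = 1 - e^(-λx).
The median m satisfies F(m) = 0.5:
1 - e^(-λm) = 0.5
e^(-λm) = 0.5
λm = ln(2)
m = ln(2) / λ

Given m = 0.2626:
λ = ln(2) / 0.2626 = 0.693147 / 0.2626 = 2.6396

Verification: ln(2) / 2.6396 = 0.2626 ✓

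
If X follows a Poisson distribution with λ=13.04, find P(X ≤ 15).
0.760057

We have X ~ Poisson(λ=13.04).

The CDF gives us P(X ≤ k).

Using the CDF:
P(X ≤ 15) = 0.760057

This means there's approximately a 76.0% chance that X is at most 15.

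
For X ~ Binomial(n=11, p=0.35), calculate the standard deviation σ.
1.5819

We have X ~ Binomial(n=11, p=0.35).

For a Binomial distribution with n=11, p=0.35:
σ = √Var(X) = 1.5819

The standard deviation is the square root of the variance.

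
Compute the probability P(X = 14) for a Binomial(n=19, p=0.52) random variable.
0.031315

We have X ~ Binomial(n=19, p=0.52).

For a Binomial distribution, the PMF gives us the probability of each outcome.

Using the PMF formula:
P(X = 14) = 0.031315

Rounded to 4 decimal places: 0.0313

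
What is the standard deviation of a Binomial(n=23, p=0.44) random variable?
2.3806

We have X ~ Binomial(n=23, p=0.44).

For a Binomial distribution with n=23, p=0.44:
σ = √Var(X) = 2.3806

The standard deviation is the square root of the variance.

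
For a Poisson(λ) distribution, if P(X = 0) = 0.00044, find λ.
λ = 7.7287

For a Poisson(λ) distribution, the PMF at 0 is:
P(X = 0) = λ^0 e^(-λ) / 0! = e^(-λ)

Given P(X = 0) = 0.00044:
e^(-λ) = 0.00044
-λ = ln(0.00044)
λ = -ln(0.00044) = 7.7287

Verification: e^(-7.7287) = 0.00044 ✓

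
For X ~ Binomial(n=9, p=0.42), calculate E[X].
3.7800

We have X ~ Binomial(n=9, p=0.42).

For a Binomial distribution with n=9, p=0.42:
E[X] = 3.7800

This is the expected (average) value of X.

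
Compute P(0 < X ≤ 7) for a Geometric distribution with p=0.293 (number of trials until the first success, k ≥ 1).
0.911705

We have X ~ Geometric(p=0.293) (number of trials until the first success, k ≥ 1).

To find P(0 < X ≤ 7), we use:
P(0 < X ≤ 7) = P(X ≤ 7) - P(X ≤ 0)
                 = F(7) - F(0)
                 = 0.911705 - 0.000000
                 = 0.911705

So there's approximately a 91.2% chance that X falls in this range.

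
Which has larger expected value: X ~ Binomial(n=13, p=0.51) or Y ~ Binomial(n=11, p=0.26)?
X has larger mean (6.6300 > 2.8600)

Compute the expected value for each distribution:

X ~ Binomial(n=13, p=0.51):
E[X] = 6.6300

Y ~ Binomial(n=11, p=0.26):
E[Y] = 2.8600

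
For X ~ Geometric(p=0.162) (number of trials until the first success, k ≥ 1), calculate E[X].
6.1728

We have X ~ Geometric(p=0.162) (number of trials until the first success, k ≥ 1).

For a Geometric distribution with p=0.162 (number of trials until the first success, k ≥ 1):
E[X] = 6.1728

This is the expected (average) value of X.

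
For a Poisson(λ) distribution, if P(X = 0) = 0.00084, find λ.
λ = 7.0821

For a Poisson(λ) distribution, the PMF at 0 is:
P(X = 0) = λ^0 e^(-λ) / 0! = e^(-λ)

Given P(X = 0) = 0.00084:
e^(-λ) = 0.00084
-λ = ln(0.00084)
λ = -ln(0.00084) = 7.0821

Verification: e^(-7.0821) = 0.00084 ✓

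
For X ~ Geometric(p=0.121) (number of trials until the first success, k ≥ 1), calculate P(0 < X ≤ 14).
0.835622

We have X ~ Geometric(p=0.121) (number of trials until the first success, k ≥ 1).

To find P(0 < X ≤ 14), we use:
P(0 < X ≤ 14) = P(X ≤ 14) - P(X ≤ 0)
                 = F(14) - F(0)
                 = 0.835622 - 0.000000
                 = 0.835622

So there's approximately a 83.6% chance that X falls in this range.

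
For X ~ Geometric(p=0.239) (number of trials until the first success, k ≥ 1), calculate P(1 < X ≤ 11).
0.711429

We have X ~ Geometric(p=0.239) (number of trials until the first success, k ≥ 1).

To find P(1 < X ≤ 11), we use:
P(1 < X ≤ 11) = P(X ≤ 11) - P(X ≤ 1)
                 = F(11) - F(1)
                 = 0.950429 - 0.239000
                 = 0.711429

So there's approximately a 71.1% chance that X falls in this range.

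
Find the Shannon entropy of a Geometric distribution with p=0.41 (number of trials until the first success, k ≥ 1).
1.6509 nats

We have X ~ Geometric(p=0.41) (number of trials until the first success, k ≥ 1).

The Shannon entropy measures the uncertainty or information content of the distribution.

For a Geometric distribution with p=0.41 (number of trials until the first success, k ≥ 1):
H(X) = 1.6509 nats

(In bits, this would be 2.3817 bits.)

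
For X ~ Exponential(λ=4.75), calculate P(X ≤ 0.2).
0.613259

We have X ~ Exponential(λ=4.75).

The CDF gives us P(X ≤ k).

Using the CDF:
P(X ≤ 0.2) = 0.613259

This means there's approximately a 61.3% chance that X is at most 0.2.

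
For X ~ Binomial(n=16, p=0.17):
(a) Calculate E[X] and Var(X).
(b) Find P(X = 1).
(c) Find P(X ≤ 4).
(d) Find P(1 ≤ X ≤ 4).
(a) E[X] = 2.7200, Var(X) = 2.2576
(b) P(X = 1) = 0.166242
(c) P(X ≤ 4) = 0.878913
(d) P(1 ≤ X ≤ 4) = 0.828185

We have X ~ Binomial(n=16, p=0.17).

(a) Moments:
E[X] = 2.7200
Var(X) = 2.2576
σ = √Var(X) = 1.5025

(b) Point probability using PMF:
P(X = 1) = 0.166242

(c) Cumulative probability using CDF:
P(X ≤ 4) = F(4) = 0.878913

(d) Range probability:
P(1 ≤ X ≤ 4) = P(X ≤ 4) - P(X ≤ 0)
                   = F(4) - F(0)
                   = 0.878913 - 0.050728
                   = 0.828185

This means approximately 82.8% of outcomes fall in the interval [1, 4].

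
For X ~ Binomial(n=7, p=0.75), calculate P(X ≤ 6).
0.866516

We have X ~ Binomial(n=7, p=0.75).

The CDF gives us P(X ≤ k).

Using the CDF:
P(X ≤ 6) = 0.866516

This means there's approximately a 86.7% chance that X is at most 6.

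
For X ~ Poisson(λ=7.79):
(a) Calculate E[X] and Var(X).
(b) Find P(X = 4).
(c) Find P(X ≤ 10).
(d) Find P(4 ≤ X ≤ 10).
(a) E[X] = 7.7900, Var(X) = 7.7900
(b) P(X = 4) = 0.063502
(c) P(X ≤ 10) = 0.836170
(d) P(4 ≤ X ≤ 10) = 0.787368

We have X ~ Poisson(λ=7.79).

(a) Moments:
E[X] = 7.7900
Var(X) = 7.7900
σ = √Var(X) = 2.7911

(b) Point probability using PMF:
P(X = 4) = 0.063502

(c) Cumulative probability using CDF:
P(X ≤ 10) = F(10) = 0.836170

(d) Range probability:
P(4 ≤ X ≤ 10) = P(X ≤ 10) - P(X ≤ 3)
                   = F(10) - F(3)
                   = 0.836170 - 0.048802
                   = 0.787368

This means approximately 78.7% of outcomes fall in the interval [4, 10].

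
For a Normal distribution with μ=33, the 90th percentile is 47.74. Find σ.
σ = 11.5017

For X ~ Normal(μ, σ), the p-th percentile satisfies x = μ + z_p × σ,
where z_p = Φ⁻¹(p) is the standard normal quantile.

Step 1: z_{0.9} = Φ⁻¹(0.9) = 1.2816

Step 2: Solve for σ:
47.74 = 33 + 1.2816 × σ
σ = (47.74 - 33) / 1.2816
σ = 14.74 / 1.2816
σ = 11.5017

Verification: μ + z × σ = 33 + 1.2816 × 11.5017 = 47.74 ✓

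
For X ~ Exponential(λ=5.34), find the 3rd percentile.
0.0057

We have X ~ Exponential(λ=5.34).

We want to find x such that P(X ≤ x) = 0.03.

This is the 3rd percentile, which means 3% of values fall below this point.

Using the inverse CDF (quantile function):
x = F⁻¹(0.03) = 0.0057

Verification: P(X ≤ 0.0057) = 0.03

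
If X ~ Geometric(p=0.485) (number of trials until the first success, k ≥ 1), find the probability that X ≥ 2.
0.515000

We have X ~ Geometric(p=0.485) (number of trials until the first success, k ≥ 1).

For discrete distributions, P(X ≥ 2) = 1 - P(X ≤ 1).

P(X ≤ 1) = 0.485000
P(X ≥ 2) = 1 - 0.485000 = 0.515000

So there's approximately a 51.5% chance that X is at least 2.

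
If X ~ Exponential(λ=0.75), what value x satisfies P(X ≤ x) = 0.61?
1.2555

We have X ~ Exponential(λ=0.75).

We want to find x such that P(X ≤ x) = 0.61.

This is the 61st percentile, which means 61% of values fall below this point.

Using the inverse CDF (quantile function):
x = F⁻¹(0.61) = 1.2555

Verification: P(X ≤ 1.2555) = 0.61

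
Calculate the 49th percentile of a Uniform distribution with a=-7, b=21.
6.7200

We have X ~ Uniform(a=-7, b=21).

We want to find x such that P(X ≤ x) = 0.49.

This is the 49th percentile, which means 49% of values fall below this point.

Using the inverse CDF (quantile function):
x = F⁻¹(0.49) = 6.7200

Verification: P(X ≤ 6.7200) = 0.49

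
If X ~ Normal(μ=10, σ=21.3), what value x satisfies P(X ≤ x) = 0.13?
-13.9921

We have X ~ Normal(μ=10, σ=21.3).

We want to find x such that P(X ≤ x) = 0.13.

This is the 13th percentile, which means 13% of values fall below this point.

Using the inverse CDF (quantile function):
x = F⁻¹(0.13) = -13.9921

Verification: P(X ≤ -13.9921) = 0.13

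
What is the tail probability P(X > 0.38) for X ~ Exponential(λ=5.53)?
0.122285

We have X ~ Exponential(λ=5.53).

P(X > 0.38) = 1 - P(X ≤ 0.38)
                = 1 - F(0.38)
                = 1 - 0.877715
                = 0.122285

So there's approximately a 12.2% chance that X exceeds 0.38.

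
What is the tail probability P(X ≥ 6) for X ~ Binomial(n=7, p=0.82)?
0.632334

We have X ~ Binomial(n=7, p=0.82).

For discrete distributions, P(X ≥ 6) = 1 - P(X ≤ 5).

P(X ≤ 5) = 0.367666
P(X ≥ 6) = 1 - 0.367666 = 0.632334

So there's approximately a 63.2% chance that X is at least 6.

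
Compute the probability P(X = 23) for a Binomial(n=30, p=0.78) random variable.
0.167444

We have X ~ Binomial(n=30, p=0.78).

For a Binomial distribution, the PMF gives us the probability of each outcome.

Using the PMF formula:
P(X = 23) = 0.167444

Rounded to 4 decimal places: 0.1674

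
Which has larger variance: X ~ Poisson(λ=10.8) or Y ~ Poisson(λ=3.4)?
X has larger variance (10.8000 > 3.4000)

Compute the variance for each distribution:

X ~ Poisson(λ=10.8):
Var(X) = 10.8000

Y ~ Poisson(λ=3.4):
Var(Y) = 3.4000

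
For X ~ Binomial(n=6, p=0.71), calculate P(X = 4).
0.320568

We have X ~ Binomial(n=6, p=0.71).

For a Binomial distribution, the PMF gives us the probability of each outcome.

Using the PMF formula:
P(X = 4) = 0.320568

Rounded to 4 decimal places: 0.3206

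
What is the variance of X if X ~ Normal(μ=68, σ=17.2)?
295.8400

We have X ~ Normal(μ=68, σ=17.2).

For a Normal distribution with μ=68, σ=17.2:
Var(X) = 295.8400

The variance measures the spread of the distribution around the mean.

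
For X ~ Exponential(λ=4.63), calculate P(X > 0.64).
0.051653

We have X ~ Exponential(λ=4.63).

P(X > 0.64) = 1 - P(X ≤ 0.64)
                = 1 - F(0.64)
                = 1 - 0.948347
                = 0.051653

So there's approximately a 5.2% chance that X exceeds 0.64.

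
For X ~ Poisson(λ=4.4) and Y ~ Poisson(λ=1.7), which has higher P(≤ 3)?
Y has higher probability (P(Y ≤ 3) = 0.9068 > P(X ≤ 3) = 0.3594)

Compute P(≤ 3) for each distribution:

X ~ Poisson(λ=4.4):
P(X ≤ 3) = 0.3594

Y ~ Poisson(λ=1.7):
P(Y ≤ 3) = 0.9068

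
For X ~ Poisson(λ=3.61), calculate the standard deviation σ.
1.9000

We have X ~ Poisson(λ=3.61).

For a Poisson distribution with λ=3.61:
σ = √Var(X) = 1.9000

The standard deviation is the square root of the variance.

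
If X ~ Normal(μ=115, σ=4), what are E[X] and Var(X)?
E[X] = 115.0000, Var(X) = 16.0000

We have X ~ Normal(μ=115, σ=4).

For a Normal distribution with μ=115, σ=4:

Expected value:
E[X] = 115.0000

Variance:
Var(X) = 16.0000

Standard deviation:
σ = √Var(X) = 4.0000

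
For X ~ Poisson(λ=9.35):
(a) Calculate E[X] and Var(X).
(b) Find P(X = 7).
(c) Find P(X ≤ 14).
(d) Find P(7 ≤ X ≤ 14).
(a) E[X] = 9.3500, Var(X) = 9.3500
(b) P(X = 7) = 0.107795
(c) P(X ≤ 14) = 0.946067
(d) P(7 ≤ X ≤ 14) = 0.769335

We have X ~ Poisson(λ=9.35).

(a) Moments:
E[X] = 9.3500
Var(X) = 9.3500
σ = √Var(X) = 3.0578

(b) Point probability using PMF:
P(X = 7) = 0.107795

(c) Cumulative probability using CDF:
P(X ≤ 14) = F(14) = 0.946067

(d) Range probability:
P(7 ≤ X ≤ 14) = P(X ≤ 14) - P(X ≤ 6)
                   = F(14) - F(6)
                   = 0.946067 - 0.176732
                   = 0.769335

This means approximately 76.9% of outcomes fall in the interval [7, 14].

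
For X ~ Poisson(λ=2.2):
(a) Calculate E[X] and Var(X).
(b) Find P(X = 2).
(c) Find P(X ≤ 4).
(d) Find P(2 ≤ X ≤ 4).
(a) E[X] = 2.2000, Var(X) = 2.2000
(b) P(X = 2) = 0.268144
(c) P(X ≤ 4) = 0.927504
(d) P(2 ≤ X ≤ 4) = 0.572934

We have X ~ Poisson(λ=2.2).

(a) Moments:
E[X] = 2.2000
Var(X) = 2.2000
σ = √Var(X) = 1.4832

(b) Point probability using PMF:
P(X = 2) = 0.268144

(c) Cumulative probability using CDF:
P(X ≤ 4) = F(4) = 0.927504

(d) Range probability:
P(2 ≤ X ≤ 4) = P(X ≤ 4) - P(X ≤ 1)
                   = F(4) - F(1)
                   = 0.927504 - 0.354570
                   = 0.572934

This means approximately 57.3% of outcomes fall in the interval [2, 4].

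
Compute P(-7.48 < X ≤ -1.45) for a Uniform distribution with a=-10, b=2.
0.502500

We have X ~ Uniform(a=-10, b=2).

To find P(-7.48 < X ≤ -1.45), we use:
P(-7.48 < X ≤ -1.45) = P(X ≤ -1.45) - P(X ≤ -7.48)
                 = F(-1.45) - F(-7.48)
                 = 0.712500 - 0.210000
                 = 0.502500

So there's approximately a 50.3% chance that X falls in this range.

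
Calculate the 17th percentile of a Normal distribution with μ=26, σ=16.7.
10.0654

We have X ~ Normal(μ=26, σ=16.7).

We want to find x such that P(X ≤ x) = 0.17.

This is the 17th percentile, which means 17% of values fall below this point.

Using the inverse CDF (quantile function):
x = F⁻¹(0.17) = 10.0654

Verification: P(X ≤ 10.0654) = 0.17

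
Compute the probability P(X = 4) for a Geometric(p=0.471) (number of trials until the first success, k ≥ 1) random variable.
0.069725

We have X ~ Geometric(p=0.471) (number of trials until the first success, k ≥ 1).

For a Geometric distribution, the PMF gives us the probability of each outcome.

Using the PMF formula:
P(X = 4) = 0.069725

Rounded to 4 decimal places: 0.0697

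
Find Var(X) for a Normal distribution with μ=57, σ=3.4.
11.5600

We have X ~ Normal(μ=57, σ=3.4).

For a Normal distribution with μ=57, σ=3.4:
Var(X) = 11.5600

The variance measures the spread of the distribution around the mean.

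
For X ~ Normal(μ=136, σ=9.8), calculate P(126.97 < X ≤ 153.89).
0.787625

We have X ~ Normal(μ=136, σ=9.8).

To find P(126.97 < X ≤ 153.89), we use:
P(126.97 < X ≤ 153.89) = P(X ≤ 153.89) - P(X ≤ 126.97)
                 = F(153.89) - F(126.97)
                 = 0.966038 - 0.178413
                 = 0.787625

So there's approximately a 78.8% chance that X falls in this range.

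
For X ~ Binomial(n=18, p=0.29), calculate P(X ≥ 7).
0.246917

We have X ~ Binomial(n=18, p=0.29).

For discrete distributions, P(X ≥ 7) = 1 - P(X ≤ 6).

P(X ≤ 6) = 0.753083
P(X ≥ 7) = 1 - 0.753083 = 0.246917

So there's approximately a 24.7% chance that X is at least 7.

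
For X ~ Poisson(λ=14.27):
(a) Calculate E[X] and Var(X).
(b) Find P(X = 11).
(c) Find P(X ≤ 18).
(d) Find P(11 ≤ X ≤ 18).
(a) E[X] = 14.2700, Var(X) = 14.2700
(b) P(X = 11) = 0.079456
(c) P(X ≤ 18) = 0.867098
(d) P(11 ≤ X ≤ 18) = 0.708630

We have X ~ Poisson(λ=14.27).

(a) Moments:
E[X] = 14.2700
Var(X) = 14.2700
σ = √Var(X) = 3.7776

(b) Point probability using PMF:
P(X = 11) = 0.079456

(c) Cumulative probability using CDF:
P(X ≤ 18) = F(18) = 0.867098

(d) Range probability:
P(11 ≤ X ≤ 18) = P(X ≤ 18) - P(X ≤ 10)
                   = F(18) - F(10)
                   = 0.867098 - 0.158468
                   = 0.708630

This means approximately 70.9% of outcomes fall in the interval [11, 18].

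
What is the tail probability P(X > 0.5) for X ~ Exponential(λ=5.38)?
0.067881

We have X ~ Exponential(λ=5.38).

P(X > 0.5) = 1 - P(X ≤ 0.5)
                = 1 - F(0.5)
                = 1 - 0.932119
                = 0.067881

So there's approximately a 6.8% chance that X exceeds 0.5.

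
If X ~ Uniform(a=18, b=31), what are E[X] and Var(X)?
E[X] = 24.5000, Var(X) = 14.0833

We have X ~ Uniform(a=18, b=31).

For a Uniform distribution with a=18, b=31:

Expected value:
E[X] = 24.5000

Variance:
Var(X) = 14.0833

Standard deviation:
σ = √Var(X) = 3.7528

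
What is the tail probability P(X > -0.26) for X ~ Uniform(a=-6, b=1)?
0.180000

We have X ~ Uniform(a=-6, b=1).

P(X > -0.26) = 1 - P(X ≤ -0.26)
                = 1 - F(-0.26)
                = 1 - 0.820000
                = 0.180000

So there's approximately a 18.0% chance that X exceeds -0.26.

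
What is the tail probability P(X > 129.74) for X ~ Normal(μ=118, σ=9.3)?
0.103409

We have X ~ Normal(μ=118, σ=9.3).

P(X > 129.74) = 1 - P(X ≤ 129.74)
                = 1 - F(129.74)
                = 1 - 0.896591
                = 0.103409

So there's approximately a 10.3% chance that X exceeds 129.74.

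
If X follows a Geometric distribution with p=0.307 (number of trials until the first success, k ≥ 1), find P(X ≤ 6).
0.889236

We have X ~ Geometric(p=0.307) (number of trials until the first success, k ≥ 1).

The CDF gives us P(X ≤ k).

Using the CDF:
P(X ≤ 6) = 0.889236

This means there's approximately a 88.9% chance that X is at most 6.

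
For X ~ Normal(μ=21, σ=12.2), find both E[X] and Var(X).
E[X] = 21.0000, Var(X) = 148.8400

We have X ~ Normal(μ=21, σ=12.2).

For a Normal distribution with μ=21, σ=12.2:

Expected value:
E[X] = 21.0000

Variance:
Var(X) = 148.8400

Standard deviation:
σ = √Var(X) = 12.2000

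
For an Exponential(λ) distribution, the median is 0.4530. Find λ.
λ = 1.5301

For X ~ Exponential(λ), the CDF is F(x) = 1 - e^(-λx).
The median m satisfies F(m) = 0.5:
1 - e^(-λm) = 0.5
e^(-λm) = 0.5
λm = ln(2)
m = ln(2) / λ

Given m = 0.4530:
λ = ln(2) / 0.4530 = 0.693147 / 0.4530 = 1.5301

Verification: ln(2) / 1.5301 = 0.4530 ✓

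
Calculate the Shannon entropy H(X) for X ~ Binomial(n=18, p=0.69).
2.0890 nats

We have X ~ Binomial(n=18, p=0.69).

The Shannon entropy measures the uncertainty or information content of the distribution.

For a Binomial distribution with n=18, p=0.69:
H(X) = 2.0890 nats

(In bits, this would be 3.0138 bits.)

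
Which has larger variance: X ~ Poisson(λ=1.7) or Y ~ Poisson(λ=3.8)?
Y has larger variance (3.8000 > 1.7000)

Compute the variance for each distribution:

X ~ Poisson(λ=1.7):
Var(X) = 1.7000

Y ~ Poisson(λ=3.8):
Var(Y) = 3.8000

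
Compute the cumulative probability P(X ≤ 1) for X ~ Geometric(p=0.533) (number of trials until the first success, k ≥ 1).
0.533000

We have X ~ Geometric(p=0.533) (number of trials until the first success, k ≥ 1).

The CDF gives us P(X ≤ k).

Using the CDF:
P(X ≤ 1) = 0.533000

This means there's approximately a 53.3% chance that X is at most 1.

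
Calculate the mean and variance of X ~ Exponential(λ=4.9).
E[X] = 0.2041, Var(X) = 0.0416

We have X ~ Exponential(λ=4.9).

For an Exponential distribution with λ=4.9:

Expected value:
E[X] = 0.2041

Variance:
Var(X) = 0.0416

Standard deviation:
σ = √Var(X) = 0.2041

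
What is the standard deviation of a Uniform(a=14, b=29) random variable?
4.3301

We have X ~ Uniform(a=14, b=29).

For a Uniform distribution with a=14, b=29:
σ = √Var(X) = 4.3301

The standard deviation is the square root of the variance.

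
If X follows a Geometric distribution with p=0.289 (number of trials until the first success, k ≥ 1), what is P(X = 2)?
0.205479

We have X ~ Geometric(p=0.289) (number of trials until the first success, k ≥ 1).

For a Geometric distribution, the PMF gives us the probability of each outcome.

Using the PMF formula:
P(X = 2) = 0.205479

Rounded to 4 decimal places: 0.2055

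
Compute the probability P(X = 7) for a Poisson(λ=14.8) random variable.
0.011530

We have X ~ Poisson(λ=14.8).

For a Poisson distribution, the PMF gives us the probability of each outcome.

Using the PMF formula:
P(X = 7) = 0.011530

Rounded to 4 decimal places: 0.0115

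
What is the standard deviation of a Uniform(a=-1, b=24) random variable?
7.2169

We have X ~ Uniform(a=-1, b=24).

For a Uniform distribution with a=-1, b=24:
σ = √Var(X) = 7.2169

The standard deviation is the square root of the variance.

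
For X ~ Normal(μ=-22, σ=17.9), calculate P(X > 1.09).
0.098535

We have X ~ Normal(μ=-22, σ=17.9).

P(X > 1.09) = 1 - P(X ≤ 1.09)
                = 1 - F(1.09)
                = 1 - 0.901465
                = 0.098535

So there's approximately a 9.9% chance that X exceeds 1.09.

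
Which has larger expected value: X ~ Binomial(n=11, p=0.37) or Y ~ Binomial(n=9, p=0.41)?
X has larger mean (4.0700 > 3.6900)

Compute the expected value for each distribution:

X ~ Binomial(n=11, p=0.37):
E[X] = 4.0700

Y ~ Binomial(n=9, p=0.41):
E[Y] = 3.6900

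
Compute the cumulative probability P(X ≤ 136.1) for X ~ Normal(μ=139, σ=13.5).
0.414956

We have X ~ Normal(μ=139, σ=13.5).

The CDF gives us P(X ≤ k).

Using the CDF:
P(X ≤ 136.1) = 0.414956

This means there's approximately a 41.5% chance that X is at most 136.1.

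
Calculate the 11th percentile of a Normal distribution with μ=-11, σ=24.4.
-40.9273

We have X ~ Normal(μ=-11, σ=24.4).

We want to find x such that P(X ≤ x) = 0.11.

This is the 11th percentile, which means 11% of values fall below this point.

Using the inverse CDF (quantile function):
x = F⁻¹(0.11) = -40.9273

Verification: P(X ≤ -40.9273) = 0.11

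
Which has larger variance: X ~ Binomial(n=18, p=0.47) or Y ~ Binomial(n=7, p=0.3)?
X has larger variance (4.4838 > 1.4700)

Compute the variance for each distribution:

X ~ Binomial(n=18, p=0.47):
Var(X) = 4.4838

Y ~ Binomial(n=7, p=0.3):
Var(Y) = 1.4700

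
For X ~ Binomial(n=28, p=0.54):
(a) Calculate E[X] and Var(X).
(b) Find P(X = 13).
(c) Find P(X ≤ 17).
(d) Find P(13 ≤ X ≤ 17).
(a) E[X] = 15.1200, Var(X) = 6.9552
(b) P(X = 13) = 0.108604
(c) P(X ≤ 17) = 0.816162
(d) P(13 ≤ X ≤ 17) = 0.655908

We have X ~ Binomial(n=28, p=0.54).

(a) Moments:
E[X] = 15.1200
Var(X) = 6.9552
σ = √Var(X) = 2.6373

(b) Point probability using PMF:
P(X = 13) = 0.108604

(c) Cumulative probability using CDF:
P(X ≤ 17) = F(17) = 0.816162

(d) Range probability:
P(13 ≤ X ≤ 17) = P(X ≤ 17) - P(X ≤ 12)
                   = F(17) - F(12)
                   = 0.816162 - 0.160254
                   = 0.655908

This means approximately 65.6% of outcomes fall in the interval [13, 17].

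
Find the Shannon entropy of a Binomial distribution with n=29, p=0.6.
2.3884 nats

We have X ~ Binomial(n=29, p=0.6).

The Shannon entropy measures the uncertainty or information content of the distribution.

For a Binomial distribution with n=29, p=0.6:
H(X) = 2.3884 nats

(In bits, this would be 3.4457 bits.)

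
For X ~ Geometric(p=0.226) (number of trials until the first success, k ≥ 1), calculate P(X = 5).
0.081110

We have X ~ Geometric(p=0.226) (number of trials until the first success, k ≥ 1).

For a Geometric distribution, the PMF gives us the probability of each outcome.

Using the PMF formula:
P(X = 5) = 0.081110

Rounded to 4 decimal places: 0.0811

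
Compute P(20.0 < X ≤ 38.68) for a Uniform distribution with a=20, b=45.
0.747200

We have X ~ Uniform(a=20, b=45).

To find P(20.0 < X ≤ 38.68), we use:
P(20.0 < X ≤ 38.68) = P(X ≤ 38.68) - P(X ≤ 20.0)
                 = F(38.68) - F(20.0)
                 = 0.747200 - 0.000000
                 = 0.747200

So there's approximately a 74.7% chance that X falls in this range.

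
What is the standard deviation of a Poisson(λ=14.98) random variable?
3.8704

We have X ~ Poisson(λ=14.98).

For a Poisson distribution with λ=14.98:
σ = √Var(X) = 3.8704

The standard deviation is the square root of the variance.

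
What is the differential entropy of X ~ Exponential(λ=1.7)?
0.4694 nats

We have X ~ Exponential(λ=1.7).

The differential entropy measures the uncertainty or information content of the distribution.

For an Exponential distribution with λ=1.7:
h(X) = 0.4694 nats

(In bits, this would be 0.6772 bits.)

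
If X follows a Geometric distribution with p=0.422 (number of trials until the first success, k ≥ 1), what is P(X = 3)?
0.140983

We have X ~ Geometric(p=0.422) (number of trials until the first success, k ≥ 1).

For a Geometric distribution, the PMF gives us the probability of each outcome.

Using the PMF formula:
P(X = 3) = 0.140983

Rounded to 4 decimal places: 0.1410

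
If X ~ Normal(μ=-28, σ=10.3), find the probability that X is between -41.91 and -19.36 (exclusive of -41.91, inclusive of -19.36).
0.710789

We have X ~ Normal(μ=-28, σ=10.3).

To find P(-41.91 < X ≤ -19.36), we use:
P(-41.91 < X ≤ -19.36) = P(X ≤ -19.36) - P(X ≤ -41.91)
                 = F(-19.36) - F(-41.91)
                 = 0.799219 - 0.088430
                 = 0.710789

So there's approximately a 71.1% chance that X falls in this range.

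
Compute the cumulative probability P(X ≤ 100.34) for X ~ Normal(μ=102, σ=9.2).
0.428406

We have X ~ Normal(μ=102, σ=9.2).

The CDF gives us P(X ≤ k).

Using the CDF:
P(X ≤ 100.34) = 0.428406

This means there's approximately a 42.8% chance that X is at most 100.34.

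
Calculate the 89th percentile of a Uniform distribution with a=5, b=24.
21.9100

We have X ~ Uniform(a=5, b=24).

We want to find x such that P(X ≤ x) = 0.89.

This is the 89th percentile, which means 89% of values fall below this point.

Using the inverse CDF (quantile function):
x = F⁻¹(0.89) = 21.9100

Verification: P(X ≤ 21.9100) = 0.89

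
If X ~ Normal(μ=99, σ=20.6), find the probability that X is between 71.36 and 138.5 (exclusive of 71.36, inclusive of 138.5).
0.882572

We have X ~ Normal(μ=99, σ=20.6).

To find P(71.36 < X ≤ 138.5), we use:
P(71.36 < X ≤ 138.5) = P(X ≤ 138.5) - P(X ≤ 71.36)
                 = F(138.5) - F(71.36)
                 = 0.972411 - 0.089839
                 = 0.882572

So there's approximately a 88.3% chance that X falls in this range.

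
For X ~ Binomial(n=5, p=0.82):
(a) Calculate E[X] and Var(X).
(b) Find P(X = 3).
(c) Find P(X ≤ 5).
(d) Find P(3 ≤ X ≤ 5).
(a) E[X] = 4.1000, Var(X) = 0.7380
(b) P(X = 3) = 0.178643
(c) P(X ≤ 5) = 1.000000
(d) P(3 ≤ X ≤ 5) = 0.956293

We have X ~ Binomial(n=5, p=0.82).

(a) Moments:
E[X] = 4.1000
Var(X) = 0.7380
σ = √Var(X) = 0.8591

(b) Point probability using PMF:
P(X = 3) = 0.178643

(c) Cumulative probability using CDF:
P(X ≤ 5) = F(5) = 1.000000

(d) Range probability:
P(3 ≤ X ≤ 5) = P(X ≤ 5) - P(X ≤ 2)
                   = F(5) - F(2)
                   = 1.000000 - 0.043707
                   = 0.956293

This means approximately 95.6% of outcomes fall in the interval [3, 5].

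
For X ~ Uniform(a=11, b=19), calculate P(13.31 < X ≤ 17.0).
0.461250

We have X ~ Uniform(a=11, b=19).

To find P(13.31 < X ≤ 17.0), we use:
P(13.31 < X ≤ 17.0) = P(X ≤ 17.0) - P(X ≤ 13.31)
                 = F(17.0) - F(13.31)
                 = 0.750000 - 0.288750
                 = 0.461250

So there's approximately a 46.1% chance that X falls in this range.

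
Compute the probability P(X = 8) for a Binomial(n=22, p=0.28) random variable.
0.121551

We have X ~ Binomial(n=22, p=0.28).

For a Binomial distribution, the PMF gives us the probability of each outcome.

Using the PMF formula:
P(X = 8) = 0.121551

Rounded to 4 decimal places: 0.1216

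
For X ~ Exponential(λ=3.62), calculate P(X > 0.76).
0.063851

We have X ~ Exponential(λ=3.62).

P(X > 0.76) = 1 - P(X ≤ 0.76)
                = 1 - F(0.76)
                = 1 - 0.936149
                = 0.063851

So there's approximately a 6.4% chance that X exceeds 0.76.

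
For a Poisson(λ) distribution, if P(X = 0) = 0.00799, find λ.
λ = 4.8296

For a Poisson(λ) distribution, the PMF at 0 is:
P(X = 0) = λ^0 e^(-λ) / 0! = e^(-λ)

Given P(X = 0) = 0.00799:
e^(-λ) = 0.00799
-λ = ln(0.00799)
λ = -ln(0.00799) = 4.8296

Verification: e^(-4.8296) = 0.00799 ✓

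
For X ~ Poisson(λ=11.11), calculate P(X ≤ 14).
0.845922

We have X ~ Poisson(λ=11.11).

The CDF gives us P(X ≤ k).

Using the CDF:
P(X ≤ 14) = 0.845922

This means there's approximately a 84.6% chance that X is at most 14.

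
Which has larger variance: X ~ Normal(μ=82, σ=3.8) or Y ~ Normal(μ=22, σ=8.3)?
Y has larger variance (68.8900 > 14.4400)

Compute the variance for each distribution:

X ~ Normal(μ=82, σ=3.8):
Var(X) = 14.4400

Y ~ Normal(μ=22, σ=8.3):
Var(Y) = 68.8900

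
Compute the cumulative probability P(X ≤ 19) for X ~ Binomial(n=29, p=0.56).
0.889718

We have X ~ Binomial(n=29, p=0.56).

The CDF gives us P(X ≤ k).

Using the CDF:
P(X ≤ 19) = 0.889718

This means there's approximately a 89.0% chance that X is at most 19.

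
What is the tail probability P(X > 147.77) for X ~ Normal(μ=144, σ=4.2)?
0.184694

We have X ~ Normal(μ=144, σ=4.2).

P(X > 147.77) = 1 - P(X ≤ 147.77)
                = 1 - F(147.77)
                = 1 - 0.815306
                = 0.184694

So there's approximately a 18.5% chance that X exceeds 147.77.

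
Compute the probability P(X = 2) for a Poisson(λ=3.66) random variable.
0.172351

We have X ~ Poisson(λ=3.66).

For a Poisson distribution, the PMF gives us the probability of each outcome.

Using the PMF formula:
P(X = 2) = 0.172351

Rounded to 4 decimal places: 0.1724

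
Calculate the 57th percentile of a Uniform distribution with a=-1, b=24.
13.2500

We have X ~ Uniform(a=-1, b=24).

We want to find x such that P(X ≤ x) = 0.57.

This is the 57th percentile, which means 57% of values fall below this point.

Using the inverse CDF (quantile function):
x = F⁻¹(0.57) = 13.2500

Verification: P(X ≤ 13.2500) = 0.57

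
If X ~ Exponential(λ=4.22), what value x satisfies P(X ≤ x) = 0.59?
0.2113

We have X ~ Exponential(λ=4.22).

We want to find x such that P(X ≤ x) = 0.59.

This is the 59th percentile, which means 59% of values fall below this point.

Using the inverse CDF (quantile function):
x = F⁻¹(0.59) = 0.2113

Verification: P(X ≤ 0.2113) = 0.59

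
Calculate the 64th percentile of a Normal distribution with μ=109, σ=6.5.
111.3300

We have X ~ Normal(μ=109, σ=6.5).

We want to find x such that P(X ≤ x) = 0.64.

This is the 64th percentile, which means 64% of values fall below this point.

Using the inverse CDF (quantile function):
x = F⁻¹(0.64) = 111.3300

Verification: P(X ≤ 111.3300) = 0.64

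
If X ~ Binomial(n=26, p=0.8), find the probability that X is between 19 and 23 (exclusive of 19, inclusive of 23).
0.663308

We have X ~ Binomial(n=26, p=0.8).

To find P(19 < X ≤ 23), we use:
P(19 < X ≤ 23) = P(X ≤ 23) - P(X ≤ 19)
                 = F(23) - F(19)
                 = 0.915942 - 0.252634
                 = 0.663308

So there's approximately a 66.3% chance that X falls in this range.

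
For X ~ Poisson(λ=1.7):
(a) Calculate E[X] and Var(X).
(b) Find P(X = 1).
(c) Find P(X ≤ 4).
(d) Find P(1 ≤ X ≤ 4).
(a) E[X] = 1.7000, Var(X) = 1.7000
(b) P(X = 1) = 0.310562
(c) P(X ≤ 4) = 0.970385
(d) P(1 ≤ X ≤ 4) = 0.787702

We have X ~ Poisson(λ=1.7).

(a) Moments:
E[X] = 1.7000
Var(X) = 1.7000
σ = √Var(X) = 1.3038

(b) Point probability using PMF:
P(X = 1) = 0.310562

(c) Cumulative probability using CDF:
P(X ≤ 4) = F(4) = 0.970385

(d) Range probability:
P(1 ≤ X ≤ 4) = P(X ≤ 4) - P(X ≤ 0)
                   = F(4) - F(0)
                   = 0.970385 - 0.182684
                   = 0.787702

This means approximately 78.8% of outcomes fall in the interval [1, 4].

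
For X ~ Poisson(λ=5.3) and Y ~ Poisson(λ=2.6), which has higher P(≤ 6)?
Y has higher probability (P(Y ≤ 6) = 0.9828 > P(X ≤ 6) = 0.7171)

Compute P(≤ 6) for each distribution:

X ~ Poisson(λ=5.3):
P(X ≤ 6) = 0.7171

Y ~ Poisson(λ=2.6):
P(Y ≤ 6) = 0.9828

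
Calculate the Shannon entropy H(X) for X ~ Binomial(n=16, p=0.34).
2.0548 nats

We have X ~ Binomial(n=16, p=0.34).

The Shannon entropy measures the uncertainty or information content of the distribution.

For a Binomial distribution with n=16, p=0.34:
H(X) = 2.0548 nats

(In bits, this would be 2.9645 bits.)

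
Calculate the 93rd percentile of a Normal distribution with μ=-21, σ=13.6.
-0.9292

We have X ~ Normal(μ=-21, σ=13.6).

We want to find x such that P(X ≤ x) = 0.93.

This is the 93rd percentile, which means 93% of values fall below this point.

Using the inverse CDF (quantile function):
x = F⁻¹(0.93) = -0.9292

Verification: P(X ≤ -0.9292) = 0.93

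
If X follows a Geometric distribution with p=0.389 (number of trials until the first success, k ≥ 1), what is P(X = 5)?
0.054214

We have X ~ Geometric(p=0.389) (number of trials until the first success, k ≥ 1).

For a Geometric distribution, the PMF gives us the probability of each outcome.

Using the PMF formula:
P(X = 5) = 0.054214

Rounded to 4 decimal places: 0.0542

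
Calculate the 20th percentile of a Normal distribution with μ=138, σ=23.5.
118.2219

We have X ~ Normal(μ=138, σ=23.5).

We want to find x such that P(X ≤ x) = 0.2.

This is the 20th percentile, which means 20% of values fall below this point.

Using the inverse CDF (quantile function):
x = F⁻¹(0.2) = 118.2219

Verification: P(X ≤ 118.2219) = 0.2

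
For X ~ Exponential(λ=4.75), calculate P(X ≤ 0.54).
0.923081

We have X ~ Exponential(λ=4.75).

The CDF gives us P(X ≤ k).

Using the CDF:
P(X ≤ 0.54) = 0.923081

This means there's approximately a 92.3% chance that X is at most 0.54.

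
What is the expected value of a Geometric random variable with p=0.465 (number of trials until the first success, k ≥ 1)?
2.1505

We have X ~ Geometric(p=0.465) (number of trials until the first success, k ≥ 1).

For a Geometric distribution with p=0.465 (number of trials until the first success, k ≥ 1):
E[X] = 2.1505

This is the expected (average) value of X.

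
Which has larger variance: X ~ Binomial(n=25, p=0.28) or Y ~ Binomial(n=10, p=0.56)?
X has larger variance (5.0400 > 2.4640)

Compute the variance for each distribution:

X ~ Binomial(n=25, p=0.28):
Var(X) = 5.0400

Y ~ Binomial(n=10, p=0.56):
Var(Y) = 2.4640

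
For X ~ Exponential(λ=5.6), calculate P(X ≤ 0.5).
0.939190

We have X ~ Exponential(λ=5.6).

The CDF gives us P(X ≤ k).

Using the CDF:
P(X ≤ 0.5) = 0.939190

This means there's approximately a 93.9% chance that X is at most 0.5.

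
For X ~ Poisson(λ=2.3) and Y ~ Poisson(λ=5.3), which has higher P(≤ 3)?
X has higher probability (P(X ≤ 3) = 0.7993 > P(Y ≤ 3) = 0.2254)

Compute P(≤ 3) for each distribution:

X ~ Poisson(λ=2.3):
P(X ≤ 3) = 0.7993

Y ~ Poisson(λ=5.3):
P(Y ≤ 3) = 0.2254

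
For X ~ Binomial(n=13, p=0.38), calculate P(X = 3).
0.131715

We have X ~ Binomial(n=13, p=0.38).

For a Binomial distribution, the PMF gives us the probability of each outcome.

Using the PMF formula:
P(X = 3) = 0.131715

Rounded to 4 decimal places: 0.1317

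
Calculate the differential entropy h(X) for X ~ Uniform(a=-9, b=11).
2.9957 nats

We have X ~ Uniform(a=-9, b=11).

The differential entropy measures the uncertainty or information content of the distribution.

For a Uniform distribution with a=-9, b=11:
h(X) = 2.9957 nats

(In bits, this would be 4.3219 bits.)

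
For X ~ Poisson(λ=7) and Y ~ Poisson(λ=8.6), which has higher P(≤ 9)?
X has higher probability (P(X ≤ 9) = 0.8305 > P(Y ≤ 9) = 0.6400)

Compute P(≤ 9) for each distribution:

X ~ Poisson(λ=7):
P(X ≤ 9) = 0.8305

Y ~ Poisson(λ=8.6):
P(Y ≤ 9) = 0.6400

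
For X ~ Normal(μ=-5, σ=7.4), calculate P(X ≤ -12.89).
0.143163

We have X ~ Normal(μ=-5, σ=7.4).

The CDF gives us P(X ≤ k).

Using the CDF:
P(X ≤ -12.89) = 0.143163

This means there's approximately a 14.3% chance that X is at most -12.89.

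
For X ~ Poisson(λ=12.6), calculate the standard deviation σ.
3.5496

We have X ~ Poisson(λ=12.6).

For a Poisson distribution with λ=12.6:
σ = √Var(X) = 3.5496

The standard deviation is the square root of the variance.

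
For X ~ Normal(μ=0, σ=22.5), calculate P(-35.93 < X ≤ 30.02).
0.853789

We have X ~ Normal(μ=0, σ=22.5).

To find P(-35.93 < X ≤ 30.02), we use:
P(-35.93 < X ≤ 30.02) = P(X ≤ 30.02) - P(X ≤ -35.93)
                 = F(30.02) - F(-35.93)
                 = 0.908934 - 0.055145
                 = 0.853789

So there's approximately a 85.4% chance that X falls in this range.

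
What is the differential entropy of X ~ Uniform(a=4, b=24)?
2.9957 nats

We have X ~ Uniform(a=4, b=24).

The differential entropy measures the uncertainty or information content of the distribution.

For a Uniform distribution with a=4, b=24:
h(X) = 2.9957 nats

(In bits, this would be 4.3219 bits.)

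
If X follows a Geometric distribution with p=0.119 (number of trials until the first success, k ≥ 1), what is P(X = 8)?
0.049021

We have X ~ Geometric(p=0.119) (number of trials until the first success, k ≥ 1).

For a Geometric distribution, the PMF gives us the probability of each outcome.

Using the PMF formula:
P(X = 8) = 0.049021

Rounded to 4 decimal places: 0.0490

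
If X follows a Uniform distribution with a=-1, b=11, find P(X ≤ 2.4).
0.283333

We have X ~ Uniform(a=-1, b=11).

The CDF gives us P(X ≤ k).

Using the CDF:
P(X ≤ 2.4) = 0.283333

This means there's approximately a 28.3% chance that X is at most 2.4.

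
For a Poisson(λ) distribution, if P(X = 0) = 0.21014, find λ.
λ = 1.5600

For a Poisson(λ) distribution, the PMF at 0 is:
P(X = 0) = λ^0 e^(-λ) / 0! = e^(-λ)

Given P(X = 0) = 0.21014:
e^(-λ) = 0.21014
-λ = ln(0.21014)
λ = -ln(0.21014) = 1.5600

Verification: e^(-1.5600) = 0.21014 ✓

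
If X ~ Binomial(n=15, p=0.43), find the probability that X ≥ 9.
0.142731

We have X ~ Binomial(n=15, p=0.43).

For discrete distributions, P(X ≥ 9) = 1 - P(X ≤ 8).

P(X ≤ 8) = 0.857269
P(X ≥ 9) = 1 - 0.857269 = 0.142731

So there's approximately a 14.3% chance that X is at least 9.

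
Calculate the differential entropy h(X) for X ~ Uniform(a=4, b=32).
3.3322 nats

We have X ~ Uniform(a=4, b=32).

The differential entropy measures the uncertainty or information content of the distribution.

For a Uniform distribution with a=4, b=32:
h(X) = 3.3322 nats

(In bits, this would be 4.8074 bits.)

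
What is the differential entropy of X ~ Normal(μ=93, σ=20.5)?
4.4394 nats

We have X ~ Normal(μ=93, σ=20.5).

The differential entropy measures the uncertainty or information content of the distribution.

For a Normal distribution with μ=93, σ=20.5:
h(X) = 4.4394 nats

(In bits, this would be 6.4046 bits.)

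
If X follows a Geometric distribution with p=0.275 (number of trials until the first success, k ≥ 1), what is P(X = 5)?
0.075977

We have X ~ Geometric(p=0.275) (number of trials until the first success, k ≥ 1).

For a Geometric distribution, the PMF gives us the probability of each outcome.

Using the PMF formula:
P(X = 5) = 0.075977

Rounded to 4 decimal places: 0.0760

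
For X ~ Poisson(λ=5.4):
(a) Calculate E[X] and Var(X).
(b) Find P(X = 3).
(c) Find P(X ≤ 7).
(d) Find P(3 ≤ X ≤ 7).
(a) E[X] = 5.4000, Var(X) = 5.4000
(b) P(X = 3) = 0.118533
(c) P(X ≤ 7) = 0.821659
(d) P(3 ≤ X ≤ 7) = 0.726901

We have X ~ Poisson(λ=5.4).

(a) Moments:
E[X] = 5.4000
Var(X) = 5.4000
σ = √Var(X) = 2.3238

(b) Point probability using PMF:
P(X = 3) = 0.118533

(c) Cumulative probability using CDF:
P(X ≤ 7) = F(7) = 0.821659

(d) Range probability:
P(3 ≤ X ≤ 7) = P(X ≤ 7) - P(X ≤ 2)
                   = F(7) - F(2)
                   = 0.821659 - 0.094758
                   = 0.726901

This means approximately 72.7% of outcomes fall in the interval [3, 7].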